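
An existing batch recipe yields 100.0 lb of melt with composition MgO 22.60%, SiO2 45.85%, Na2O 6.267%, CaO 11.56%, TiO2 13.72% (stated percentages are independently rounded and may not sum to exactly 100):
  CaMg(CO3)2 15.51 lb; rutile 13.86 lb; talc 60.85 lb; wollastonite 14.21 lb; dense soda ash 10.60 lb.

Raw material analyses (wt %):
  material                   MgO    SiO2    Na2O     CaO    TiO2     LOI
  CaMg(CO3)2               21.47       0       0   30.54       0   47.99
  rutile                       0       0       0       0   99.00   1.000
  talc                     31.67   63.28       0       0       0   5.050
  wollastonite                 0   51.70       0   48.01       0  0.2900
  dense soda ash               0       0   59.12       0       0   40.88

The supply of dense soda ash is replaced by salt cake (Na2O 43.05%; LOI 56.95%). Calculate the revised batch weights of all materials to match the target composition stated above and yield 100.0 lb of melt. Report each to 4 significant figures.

All internal work runs at full float precision in all steps. Rounding to 4 significant figures governs every intermediate as printed; each reported figure undergoes a single rounding. All derived quantities, which include the totals, five oxide percentages, ignition loss, net glass mass, the yield, are re-derived in full precision, as they appear in the question or the answer, from the batch weights per 100.0 lb of glass.
Target oxide masses per 100.0 lb melt:
  MgO: 22.60% × 100.0 = 22.60 lb
  SiO2: 45.85% × 100.0 = 45.85 lb
  Na2O: 6.267% × 100.0 = 6.267 lb
  CaO: 11.56% × 100.0 = 11.56 lb
  TiO2: 13.72% × 100.0 = 13.72 lb
Oxide-by-oxide audit per the reported batch figures, against the basis in use (each sum matches its target mass modulo rounding of the values):
  MgO: 15.51·0.2147 + 60.85·0.3167 = 22.60 lb (target 22.60 lb)
  SiO2: 60.85·0.6328 + 14.21·0.5170 = 45.85 lb (target 45.85 lb)
  Na2O: 14.56·0.4305 = 6.268 lb (target 6.267 lb)
  CaO: 15.51·0.3054 + 14.21·0.4801 = 11.56 lb (target 11.56 lb)
  TiO2: 13.86·0.9900 = 13.72 lb (target 13.72 lb)
Glass-mass sanity pass: Σ batch − LOI loss = 100.0 lb (the Σ of target masses is 100.0 lb; the stated basis being 100.0 lb — any gap is answer rounding).
Batch grand total — Σ batch = 119.0 lb; loss to ignition Σ batch·LOI = 18.99 lb; as yield: glass ÷ batch → 84.04%.

Revised batch per 100.0 lb melt:
  CaMg(CO3)2: 15.51 lb
  rutile: 13.86 lb
  talc: 60.85 lb
  wollastonite: 14.21 lb
  salt cake: 14.56 lb
Total batch = 119.0 lb; LOI loss = 18.99 lb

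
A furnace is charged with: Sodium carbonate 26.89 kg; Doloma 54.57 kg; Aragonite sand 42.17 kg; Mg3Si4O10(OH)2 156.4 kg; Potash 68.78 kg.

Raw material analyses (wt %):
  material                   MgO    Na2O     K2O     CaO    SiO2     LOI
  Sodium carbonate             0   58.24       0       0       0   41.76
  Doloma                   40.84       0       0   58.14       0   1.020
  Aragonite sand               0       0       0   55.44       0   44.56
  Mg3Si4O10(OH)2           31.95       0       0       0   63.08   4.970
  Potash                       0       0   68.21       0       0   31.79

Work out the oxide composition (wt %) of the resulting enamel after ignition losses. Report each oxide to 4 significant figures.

Glass mass = 288.6 kg (batch 348.8 − LOI 60.22).
Composition: MgO 25.04%, Na2O 5.427%, K2O 16.26%, CaO 19.09%, SiO2 34.19%

Each numeric step maintains full float precision through every step. Working values appear, with 4-significant-figure rounding, when written out; every reported value is rounded a single time — the derived quantities are re-derived in full precision (the yield, the totals, the five compositions, net glass mass, LOI) starting from the weights for 288.6 kg of glass, as quoted within the problem or the answer.
Mass of each oxide from the mix:
  MgO: 54.57·0.4084 + 156.4·0.3195 = 72.26 kg
  Na2O: 26.89·0.5824 = 15.66 kg
  K2O: 68.78·0.6821 = 46.91 kg
  CaO: 54.57·0.5814 + 42.17·0.5544 = 55.11 kg
  SiO2: 156.4·0.6308 = 98.66 kg
LOI: 26.89·0.4176 + 54.57·0.01020 + 42.17·0.4456 + 156.4·0.04970 + 68.78·0.3179 = 60.22 kg
Resulting glass, batch − LOI: 348.8 − 60.22 = 288.6 kg (consistent with Σ oxide mass)
wt % = 100 × oxide mass / glass mass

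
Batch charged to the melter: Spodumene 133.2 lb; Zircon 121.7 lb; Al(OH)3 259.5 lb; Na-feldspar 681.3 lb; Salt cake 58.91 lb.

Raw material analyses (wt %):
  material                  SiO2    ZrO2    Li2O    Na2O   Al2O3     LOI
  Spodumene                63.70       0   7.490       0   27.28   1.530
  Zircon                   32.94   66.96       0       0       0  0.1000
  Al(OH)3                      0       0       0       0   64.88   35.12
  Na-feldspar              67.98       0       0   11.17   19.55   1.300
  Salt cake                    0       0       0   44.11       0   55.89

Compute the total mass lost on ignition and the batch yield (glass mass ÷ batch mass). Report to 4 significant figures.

LOI loss = 135.1 lb; glass = 1120 lb; yield = 89.23%

Values along the way are shown rounded to four significant figures when written out; each numeric step keeps full float precision from start to finish. Each reported number includes exactly one rounding. All derived quantities, which include the yield, the five compositions, the totals, glass mass, LOI, are re-derived at full float precision, as set out in question or answer, using the weight values on 1120 lb of glass.
LOI of each material in turn:
  Spodumene: 133.2 × 0.01530 = 2.038 lb
  Zircon: 121.7 × 0.001000 = 0.1217 lb
  Al(OH)3: 259.5 × 0.3512 = 91.14 lb
  Na-feldspar: 681.3 × 0.01300 = 8.857 lb
  Salt cake: 58.91 × 0.5589 = 32.92 lb
Total LOI = 135.1 lb
Glass = batch − LOI = 1255 − 135.1 = 1120 lb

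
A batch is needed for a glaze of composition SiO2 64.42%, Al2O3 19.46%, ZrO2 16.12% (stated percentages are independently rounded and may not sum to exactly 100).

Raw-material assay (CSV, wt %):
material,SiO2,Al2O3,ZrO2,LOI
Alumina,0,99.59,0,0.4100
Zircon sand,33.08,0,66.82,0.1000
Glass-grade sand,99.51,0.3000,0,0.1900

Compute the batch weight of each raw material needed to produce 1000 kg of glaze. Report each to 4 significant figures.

Batch per 1000 kg glaze:
  Alumina: 193.7 kg
  Zircon sand: 241.2 kg
  Glass-grade sand: 567.2 kg
Total batch = 1002 kg; LOI loss = 2.113 kg; yield = 99.79%

Exact precision is held end to end. Values along the way are printed rounded to 4 significant digits across the worked steps. Every reported value includes exactly one rounding; the derived quantities, which include the yield, glass mass, the three compositions, the totals, LOI, are recomputed at exact precision, as they appear in problem or answer, from the batch weights per 1000 kg of glass.
Target masses of each oxide per 1000 kg glaze:
  SiO2: 64.42% × 1000 = 644.2 kg
  Al2O3: 19.46% × 1000 = 194.6 kg
  ZrO2: 16.12% × 1000 = 161.2 kg
Mass-balance tally per oxide using the reported weights, relative to the basis at hand (delivered sums recover each target within answer rounding):
  SiO2: 241.2·0.3308 + 567.2·0.9951 = 644.2 kg (target 644.2 kg)
  Al2O3: 193.7·0.9959 + 567.2·0.003000 = 194.6 kg (target 194.6 kg)
  ZrO2: 241.2·0.6682 = 161.2 kg (target 161.2 kg)
Auditing the glass mass value: batch total minus LOI = 1000 kg (summing oxide targets gives 1000 kg; basis as stated: 1000 kg — deltas are rounding alone).
Batch total: Σ batch = 1002 kg; Σ batch·LOI gives LOI loss = 2.113 kg; yield = glass ÷ total batch = 99.79%.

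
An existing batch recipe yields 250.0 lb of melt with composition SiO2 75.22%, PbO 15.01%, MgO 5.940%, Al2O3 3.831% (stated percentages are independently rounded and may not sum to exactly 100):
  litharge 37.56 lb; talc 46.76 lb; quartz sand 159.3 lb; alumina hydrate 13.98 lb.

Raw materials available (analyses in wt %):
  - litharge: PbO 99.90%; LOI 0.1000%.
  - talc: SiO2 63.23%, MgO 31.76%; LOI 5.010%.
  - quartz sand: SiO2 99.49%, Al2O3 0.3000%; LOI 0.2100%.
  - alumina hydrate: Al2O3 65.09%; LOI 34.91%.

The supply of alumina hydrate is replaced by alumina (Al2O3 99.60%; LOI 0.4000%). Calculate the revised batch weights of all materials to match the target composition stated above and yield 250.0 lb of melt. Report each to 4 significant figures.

The intermediate values are printed rounded off to 4 significant digits between the steps; the whole derivation carries full precision throughout. Each reported result receives exactly one rounding — the derived quantities are computed from the weighed amounts for 250.0 lb of glass in full float precision (totals, the yield, the four compositions, LOI, net glass mass), as they appear in question or answer.
The oxide mass targets at 250.0 lb melt:
  SiO2: 75.22% × 250.0 = 188.0 lb
  PbO: 15.01% × 250.0 = 37.52 lb
  MgO: 5.940% × 250.0 = 14.85 lb
  Al2O3: 3.831% × 250.0 = 9.578 lb
Per-oxide balance check working from each reported weight, against the basis in use (each sum matches its target mass net of answer rounding effects):
  SiO2: 46.76·0.6323 + 159.3·0.9949 = 188.1 lb (target 188.0 lb)
  PbO: 37.56·0.9990 = 37.52 lb (target 37.52 lb)
  MgO: 46.76·0.3176 = 14.85 lb (target 14.85 lb)
  Al2O3: 159.3·0.003000 + 9.136·0.9960 = 9.577 lb (target 9.578 lb)
Mass balance on the glass: total batch − LOI = 250.0 lb (targets for the oxides total 250.0 lb; stated basis 250.0 lb — rounding explains the deltas).
Total batch = Σ batch = 252.8 lb; ignition loss, Σ(batch × LOI) = 2.751 lb; yield = glass ÷ total batch = 98.91%.

Revised batch per 250.0 lb melt:
  litharge: 37.56 lb
  talc: 46.76 lb
  quartz sand: 159.3 lb
  alumina: 9.136 lb
Total batch = 252.8 lb; LOI loss = 2.751 lb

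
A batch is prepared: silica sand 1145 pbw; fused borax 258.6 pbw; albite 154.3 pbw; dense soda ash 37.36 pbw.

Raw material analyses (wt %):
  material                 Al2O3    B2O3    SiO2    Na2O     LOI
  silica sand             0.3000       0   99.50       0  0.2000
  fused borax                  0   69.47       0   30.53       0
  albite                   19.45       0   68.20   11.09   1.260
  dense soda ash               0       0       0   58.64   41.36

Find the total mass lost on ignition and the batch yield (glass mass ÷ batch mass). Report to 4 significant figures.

LOI loss = 19.69 pbw; glass = 1576 pbw; yield = 98.77%

Every computation runs at full float precision in all steps — values along the way are displayed, with 4-significant-digit rounding, when written out — each reported number undergoes a single rounding; the derived quantities are recomputed using the weight values at 1576 pbw of glass in full precision (yield, LOI, the four compositions, totals, glass mass), precisely as stated by the question or the answer.
Loss on ignition, line by line:
  silica sand: 1145 × 0.002000 = 2.290 pbw
  fused borax: 258.6 × 0 = 0 pbw
  albite: 154.3 × 0.01260 = 1.944 pbw
  dense soda ash: 37.36 × 0.4136 = 15.45 pbw
Total LOI = 19.69 pbw
Glass = batch − LOI = 1595 − 19.69 = 1576 pbw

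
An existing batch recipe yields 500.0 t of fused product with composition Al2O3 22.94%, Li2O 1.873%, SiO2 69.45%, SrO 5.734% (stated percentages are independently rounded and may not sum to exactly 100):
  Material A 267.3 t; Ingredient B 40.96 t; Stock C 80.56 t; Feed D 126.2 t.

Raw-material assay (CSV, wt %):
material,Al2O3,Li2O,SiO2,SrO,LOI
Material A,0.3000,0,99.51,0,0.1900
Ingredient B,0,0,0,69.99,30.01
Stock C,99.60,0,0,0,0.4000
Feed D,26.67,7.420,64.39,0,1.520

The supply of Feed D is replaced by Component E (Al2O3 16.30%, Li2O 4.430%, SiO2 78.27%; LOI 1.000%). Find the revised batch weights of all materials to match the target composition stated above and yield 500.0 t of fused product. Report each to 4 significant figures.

Each numeric step maintains exact precision through every step — rounding to four significant digits applies to each in-between result as printed. A single rounding completes every reported value. Derived quantities are re-derived at full float precision (four oxide percentages, the yield, the totals, net glass mass, LOI) from the batch weights at 500.0 t of glass, precisely as stated by the problem or the answer.
Target oxide masses per 500.0 t fused product:
  Al2O3: 22.94% × 500.0 = 114.7 t
  Li2O: 1.873% × 500.0 = 9.365 t
  SiO2: 69.45% × 500.0 = 347.2 t
  SrO: 5.734% × 500.0 = 28.67 t
Oxide-by-oxide audit from the weights as reported, relative to the basis at hand (delivered sums recover each target once rounding is allowed for):
  Al2O3: 182.7·0.003000 + 80.01·0.9960 + 211.4·0.1630 = 114.7 t (target 114.7 t)
  Li2O: 211.4·0.04430 = 9.365 t (target 9.365 t)
  SiO2: 182.7·0.9951 + 211.4·0.7827 = 347.3 t (target 347.2 t)
  SrO: 40.96·0.6999 = 28.67 t (target 28.67 t)
Consistency of the glass mass: Σ batch − LOI loss = 500.0 t (the Σ of target masses is 500.0 t; with the basis standing at 500.0 t — a pure rounding effect).
Total batch = Σ batch = 515.1 t; loss to ignition Σ batch·LOI = 15.07 t; yield: glass divided by total = 97.07%.

Revised batch per 500.0 t fused product:
  Material A: 182.7 t
  Ingredient B: 40.96 t
  Stock C: 80.01 t
  Component E: 211.4 t
Total batch = 515.1 t; LOI loss = 15.07 t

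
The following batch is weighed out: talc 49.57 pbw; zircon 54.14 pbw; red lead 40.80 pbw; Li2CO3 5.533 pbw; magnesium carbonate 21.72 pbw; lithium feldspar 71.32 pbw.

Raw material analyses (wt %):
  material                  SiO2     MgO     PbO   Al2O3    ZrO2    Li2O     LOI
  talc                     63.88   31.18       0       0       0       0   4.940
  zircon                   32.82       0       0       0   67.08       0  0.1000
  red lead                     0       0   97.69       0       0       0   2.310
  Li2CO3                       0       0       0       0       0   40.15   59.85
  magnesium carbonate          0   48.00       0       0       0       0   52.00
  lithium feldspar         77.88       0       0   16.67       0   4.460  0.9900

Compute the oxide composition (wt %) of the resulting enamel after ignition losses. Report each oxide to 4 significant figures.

Glass mass = 224.3 pbw (batch 243.1 − LOI 18.76).
Composition: SiO2 46.80%, MgO 11.54%, PbO 17.77%, Al2O3 5.300%, ZrO2 16.19%, Li2O 2.408%

In-progress results are shown, rounded to four significant figures, alongside each step — the whole derivation holds exact precision all the way through — each reported result is rounded just once — derived quantities are rebuilt using the weight values per 224.3 pbw of glass in full float precision (the six compositions, the yield, ignition loss, glass mass, totals), exactly as shown in problem or answer.
Oxide-by-oxide delivered mass:
  SiO2: 49.57·0.6388 + 54.14·0.3282 + 71.32·0.7788 = 105.0 pbw
  MgO: 49.57·0.3118 + 21.72·0.4800 = 25.88 pbw
  PbO: 40.80·0.9769 = 39.86 pbw
  Al2O3: 71.32·0.1667 = 11.89 pbw
  ZrO2: 54.14·0.6708 = 36.32 pbw
  Li2O: 5.533·0.4015 + 71.32·0.04460 = 5.402 pbw
LOI: 49.57·0.04940 + 54.14·0.001000 + 40.80·0.02310 + 5.533·0.5985 + 21.72·0.5200 + 71.32·0.009900 = 18.76 pbw
Glass mass = batch − LOI = 243.1 − 18.76 = 224.3 pbw (= the summed oxide contributions)
wt % = oxide mass / glass mass × 100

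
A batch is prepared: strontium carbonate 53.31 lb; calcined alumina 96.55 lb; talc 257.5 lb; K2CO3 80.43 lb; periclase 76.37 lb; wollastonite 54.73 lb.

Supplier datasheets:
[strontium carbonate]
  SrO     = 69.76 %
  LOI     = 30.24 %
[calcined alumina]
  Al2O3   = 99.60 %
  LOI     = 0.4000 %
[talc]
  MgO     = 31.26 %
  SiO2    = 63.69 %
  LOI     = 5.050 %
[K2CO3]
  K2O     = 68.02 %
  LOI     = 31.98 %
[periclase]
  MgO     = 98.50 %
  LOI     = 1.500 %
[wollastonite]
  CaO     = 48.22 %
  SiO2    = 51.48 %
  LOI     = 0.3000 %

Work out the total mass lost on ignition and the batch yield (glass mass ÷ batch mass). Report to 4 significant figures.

Values along the way appear rounded off to 4 significant figures between the steps — all internal work carries full float precision through every step; exactly one rounding lands on every reported number — the derived quantities (ignition loss, the totals, the yield, glass mass, the six compositions) are re-derived in full float precision using the weight values at 562.3 lb of glass as set out in problem or answer.
LOI of each material in turn:
  strontium carbonate: 53.31 × 0.3024 = 16.12 lb
  calcined alumina: 96.55 × 0.004000 = 0.3862 lb
  talc: 257.5 × 0.05050 = 13.00 lb
  K2CO3: 80.43 × 0.3198 = 25.72 lb
  periclase: 76.37 × 0.01500 = 1.146 lb
  wollastonite: 54.73 × 0.003000 = 0.1642 lb
Total LOI = 56.54 lb
Glass = batch − LOI = 618.9 − 56.54 = 562.3 lb

LOI loss = 56.54 lb; glass = 562.3 lb; yield = 90.86%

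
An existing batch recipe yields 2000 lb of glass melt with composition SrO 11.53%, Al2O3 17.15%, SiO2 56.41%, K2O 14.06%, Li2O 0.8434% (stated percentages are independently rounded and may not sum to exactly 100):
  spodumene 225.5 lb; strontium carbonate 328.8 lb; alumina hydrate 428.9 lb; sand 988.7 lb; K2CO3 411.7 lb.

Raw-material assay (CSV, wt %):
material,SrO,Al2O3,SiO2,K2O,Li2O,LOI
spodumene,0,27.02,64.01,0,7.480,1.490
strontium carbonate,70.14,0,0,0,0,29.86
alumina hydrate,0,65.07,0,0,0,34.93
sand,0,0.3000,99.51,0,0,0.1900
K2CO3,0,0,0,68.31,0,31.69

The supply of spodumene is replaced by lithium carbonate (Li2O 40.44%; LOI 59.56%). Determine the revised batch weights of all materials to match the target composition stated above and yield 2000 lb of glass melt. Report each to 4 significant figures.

The working math maintains exact precision all the way through. The intermediate values are displayed rounded to four significant digits on the page; every reported figure sees exactly one rounding; the derived quantities are computed in full float precision (the five compositions, the totals, glass mass, the yield, LOI) starting from the weights per 2000 lb of glass, precisely as stated by either problem or answer.
Oxide-by-oxide targets in 2000 lb glass melt:
  SrO: 11.53% × 2000 = 230.6 lb
  Al2O3: 17.15% × 2000 = 343.0 lb
  SiO2: 56.41% × 2000 = 1128 lb
  K2O: 14.06% × 2000 = 281.2 lb
  Li2O: 0.8434% × 2000 = 16.87 lb
Balance tally, oxide-wise, from the weights as reported, on the stated basis (summed amounts equal target values modulo rounding of the values):
  SrO: 328.8·0.7014 = 230.6 lb (target 230.6 lb)
  Al2O3: 521.9·0.6507 + 1134·0.003000 = 343.0 lb (target 343.0 lb)
  SiO2: 1134·0.9951 = 1128 lb (target 1128 lb)
  K2O: 411.7·0.6831 = 281.2 lb (target 281.2 lb)
  Li2O: 41.71·0.4044 = 16.87 lb (target 16.87 lb)
The glass-mass cross-check: total charge less LOI = 2000 lb (oxide target masses add up to 2000 lb; versus the stated basis of 2000 lb — differing by rounding only).
Adding the batch up: Σ batch = 2438 lb; LOI loss = Σ batch·LOI = 437.9 lb; the yield ratio, glass ÷ batch: 82.04%.

Revised batch per 2000 lb glass melt:
  lithium carbonate: 41.71 lb
  strontium carbonate: 328.8 lb
  alumina hydrate: 521.9 lb
  sand: 1134 lb
  K2CO3: 411.7 lb
Total batch = 2438 lb; LOI loss = 437.9 lb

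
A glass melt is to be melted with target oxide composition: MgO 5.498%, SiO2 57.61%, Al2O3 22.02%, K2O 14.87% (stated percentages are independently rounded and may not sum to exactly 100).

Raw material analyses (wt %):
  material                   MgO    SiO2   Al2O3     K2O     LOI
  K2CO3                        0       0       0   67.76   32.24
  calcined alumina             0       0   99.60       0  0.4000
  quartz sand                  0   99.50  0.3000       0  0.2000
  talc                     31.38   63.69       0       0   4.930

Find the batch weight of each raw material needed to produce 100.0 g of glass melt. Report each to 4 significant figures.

Intermediates are displayed rounded to 4 significant figures on the page. All arithmetic holds full precision in every operation. Every reported value sees exactly one rounding. All derived quantities (the yield, the four compositions, LOI, the totals, net glass mass) are recomputed from the weighed amounts per 100.0 g of glass at exact precision, as they appear in the problem or answer text.
Target oxide masses per 100.0 g glass melt:
  MgO: 5.498% × 100.0 = 5.498 g
  SiO2: 57.61% × 100.0 = 57.61 g
  Al2O3: 22.02% × 100.0 = 22.02 g
  K2O: 14.87% × 100.0 = 14.87 g
Verifying the oxide balance with the batch weights as given, per the basis as stated (target by target, the sums agree within answer rounding):
  MgO: 17.52·0.3138 = 5.498 g (target 5.498 g)
  SiO2: 46.68·0.9950 + 17.52·0.6369 = 57.61 g (target 57.61 g)
  Al2O3: 21.97·0.9960 + 46.68·0.003000 = 22.02 g (target 22.02 g)
  K2O: 21.95·0.6776 = 14.87 g (target 14.87 g)
Auditing the glass mass value: net batch after ignition = 100.0 g (oxide target masses add up to 100.0 g; stated basis 100.0 g — differing by rounding only).
Batch total: Σ batch = 108.1 g; the LOI term Σ batch·LOI equals 8.122 g; yield: glass divided by total = 92.49%.

Batch per 100.0 g glass melt:
  K2CO3: 21.95 g
  calcined alumina: 21.97 g
  quartz sand: 46.68 g
  talc: 17.52 g
Total batch = 108.1 g; LOI loss = 8.122 g; yield = 92.49%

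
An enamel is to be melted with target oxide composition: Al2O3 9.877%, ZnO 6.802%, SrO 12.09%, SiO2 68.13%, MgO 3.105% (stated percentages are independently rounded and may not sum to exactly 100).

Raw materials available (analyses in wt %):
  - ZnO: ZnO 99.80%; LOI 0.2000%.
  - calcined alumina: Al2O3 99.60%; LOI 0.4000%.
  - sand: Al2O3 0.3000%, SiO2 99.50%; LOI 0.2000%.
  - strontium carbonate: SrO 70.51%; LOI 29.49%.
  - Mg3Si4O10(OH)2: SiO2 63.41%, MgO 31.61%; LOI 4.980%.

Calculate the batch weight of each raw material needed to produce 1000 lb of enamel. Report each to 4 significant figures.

Batch per 1000 lb enamel:
  ZnO: 68.16 lb
  calcined alumina: 97.29 lb
  sand: 622.1 lb
  strontium carbonate: 171.5 lb
  Mg3Si4O10(OH)2: 98.23 lb
Total batch = 1057 lb; LOI loss = 57.24 lb; yield = 94.59%

Rounding to 4 significant figures extends to every intermediate as displayed. All arithmetic runs at exact precision throughout; a single rounding produces every reported figure. All derived quantities are carried starting from the weights for 1000 lb of glass in full precision (ignition loss, the five compositions, the totals, the yield, glass mass), as quoted within problem or answer.
Oxide-by-oxide targets in 1000 lb enamel:
  Al2O3: 9.877% × 1000 = 98.77 lb
  ZnO: 6.802% × 1000 = 68.02 lb
  SrO: 12.09% × 1000 = 120.9 lb
  SiO2: 68.13% × 1000 = 681.3 lb
  MgO: 3.105% × 1000 = 31.05 lb
Verifying the oxide balance on the weights just shown, against the basis in use (every target is met by its sum modulo rounding of the values):
  Al2O3: 97.29·0.9960 + 622.1·0.003000 = 98.77 lb (target 98.77 lb)
  ZnO: 68.16·0.9980 = 68.02 lb (target 68.02 lb)
  SrO: 171.5·0.7051 = 120.9 lb (target 120.9 lb)
  SiO2: 622.1·0.9950 + 98.23·0.6341 = 681.3 lb (target 681.3 lb)
  MgO: 98.23·0.3161 = 31.05 lb (target 31.05 lb)
The glass-mass cross-check: the batch minus its LOI: 1000 lb (the Σ of target masses is 1000 lb; against the stated basis, 1000 lb — deltas are rounding alone).
Summing the batch: Σ batch = 1057 lb; LOI loss = Σ batch·LOI = 57.24 lb; as yield: glass ÷ batch → 94.59%.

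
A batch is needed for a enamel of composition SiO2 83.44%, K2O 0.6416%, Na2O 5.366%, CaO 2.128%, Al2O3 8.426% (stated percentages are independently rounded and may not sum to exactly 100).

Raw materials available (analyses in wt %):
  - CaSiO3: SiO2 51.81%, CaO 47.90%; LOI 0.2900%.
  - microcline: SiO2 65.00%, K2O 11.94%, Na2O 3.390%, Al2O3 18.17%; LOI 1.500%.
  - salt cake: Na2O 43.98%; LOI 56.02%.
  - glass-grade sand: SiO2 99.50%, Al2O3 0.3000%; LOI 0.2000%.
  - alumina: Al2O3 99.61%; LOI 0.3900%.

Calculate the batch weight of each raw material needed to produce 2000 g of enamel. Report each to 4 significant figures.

Working values appear rounded to four significant figures within the worked lines. Each numeric step keeps full float precision in all steps; a single rounding completes every reported figure — all derived quantities are re-derived at full precision (the five compositions, yield, the totals, LOI, net glass mass) from the weighed amounts at 2000 g of glass as given in problem or answer.
Target masses of each oxide per 2000 g enamel:
  SiO2: 83.44% × 2000 = 1669 g
  K2O: 0.6416% × 2000 = 12.83 g
  Na2O: 5.366% × 2000 = 107.3 g
  CaO: 2.128% × 2000 = 42.56 g
  Al2O3: 8.426% × 2000 = 168.5 g
A balance pass over the oxides, per the reported batch figures, on the stated basis (oxide sums agree with the targets up to rounding of the answer):
  SiO2: 88.85·0.5181 + 107.5·0.6500 + 1561·0.9950 = 1669 g (target 1669 g)
  K2O: 107.5·0.1194 = 12.84 g (target 12.83 g)
  Na2O: 107.5·0.03390 + 235.7·0.4398 = 107.3 g (target 107.3 g)
  CaO: 88.85·0.4790 = 42.56 g (target 42.56 g)
  Al2O3: 107.5·0.1817 + 1561·0.003000 + 144.9·0.9961 = 168.6 g (target 168.5 g)
Mass balance on the glass: total charge less LOI = 2000 g (the targets, summed, come to 2000 g; basis as stated: 2000 g — a pure rounding effect).
Batch total: Σ batch = 2138 g; LOI loss = Σ batch·LOI = 137.6 g; glass ÷ batch gives a yield of 93.56%.

Batch per 2000 g enamel:
  CaSiO3: 88.85 g
  microcline: 107.5 g
  salt cake: 235.7 g
  glass-grade sand: 1561 g
  alumina: 144.9 g
Total batch = 2138 g; LOI loss = 137.6 g; yield = 93.56%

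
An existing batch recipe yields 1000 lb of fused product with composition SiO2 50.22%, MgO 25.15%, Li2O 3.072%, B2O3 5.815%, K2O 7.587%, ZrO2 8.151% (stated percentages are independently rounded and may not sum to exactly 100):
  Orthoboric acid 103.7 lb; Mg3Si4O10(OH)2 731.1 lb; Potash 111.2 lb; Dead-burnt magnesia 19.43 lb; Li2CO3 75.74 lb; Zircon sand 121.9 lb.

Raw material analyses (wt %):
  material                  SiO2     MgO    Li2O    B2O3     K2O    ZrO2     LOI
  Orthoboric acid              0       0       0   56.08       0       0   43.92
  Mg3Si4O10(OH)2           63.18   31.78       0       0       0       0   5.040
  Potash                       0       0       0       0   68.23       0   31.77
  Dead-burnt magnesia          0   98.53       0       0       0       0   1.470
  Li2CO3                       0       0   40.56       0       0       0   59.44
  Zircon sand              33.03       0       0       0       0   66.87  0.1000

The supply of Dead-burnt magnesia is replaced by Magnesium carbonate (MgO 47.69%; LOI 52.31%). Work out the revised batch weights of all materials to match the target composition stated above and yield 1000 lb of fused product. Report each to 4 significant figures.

Each numeric step runs at full float precision at all times. The intermediate values appear, rounded to 4 significant digits, in the working — each reported figure carries a single rounding; derived quantities, which include totals, ignition loss, the six compositions, yield, net glass mass, are recomputed in exact precision, as given in question or answer, from the weighed amounts per 1000 lb of glass.
The oxide mass targets at 1000 lb fused product:
  SiO2: 50.22% × 1000 = 502.2 lb
  MgO: 25.15% × 1000 = 251.5 lb
  Li2O: 3.072% × 1000 = 30.72 lb
  B2O3: 5.815% × 1000 = 58.15 lb
  K2O: 7.587% × 1000 = 75.87 lb
  ZrO2: 8.151% × 1000 = 81.51 lb
A balance pass over the oxides, using the reported weights, per the basis as stated (target by target, the sums agree given rounding of the digits):
  SiO2: 731.1·0.6318 + 121.9·0.3303 = 502.2 lb (target 502.2 lb)
  MgO: 731.1·0.3178 + 40.14·0.4769 = 251.5 lb (target 251.5 lb)
  Li2O: 75.74·0.4056 = 30.72 lb (target 30.72 lb)
  B2O3: 103.7·0.5608 = 58.15 lb (target 58.15 lb)
  K2O: 111.2·0.6823 = 75.87 lb (target 75.87 lb)
  ZrO2: 121.9·0.6687 = 81.51 lb (target 81.51 lb)
The glass-mass cross-check: total batch − LOI = 999.9 lb (the targets, summed, come to 1000 lb; stated basis 1000 lb — a pure rounding effect).
Batch total: Σ batch = 1184 lb; Σ batch·LOI gives LOI loss = 183.9 lb; glass ÷ batch gives a yield of 84.47%.

Revised batch per 1000 lb fused product:
  Orthoboric acid: 103.7 lb
  Mg3Si4O10(OH)2: 731.1 lb
  Potash: 111.2 lb
  Magnesium carbonate: 40.14 lb
  Li2CO3: 75.74 lb
  Zircon sand: 121.9 lb
Total batch = 1184 lb; LOI loss = 183.9 lb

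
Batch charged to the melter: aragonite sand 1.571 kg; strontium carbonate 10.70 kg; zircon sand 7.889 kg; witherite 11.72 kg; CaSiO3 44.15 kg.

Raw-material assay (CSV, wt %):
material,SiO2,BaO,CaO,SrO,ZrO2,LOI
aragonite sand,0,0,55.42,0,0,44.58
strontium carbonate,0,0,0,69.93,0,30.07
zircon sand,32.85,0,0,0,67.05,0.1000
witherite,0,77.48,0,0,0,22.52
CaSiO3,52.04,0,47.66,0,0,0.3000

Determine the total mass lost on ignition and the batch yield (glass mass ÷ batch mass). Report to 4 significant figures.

LOI loss = 6.698 kg; glass = 69.33 kg; yield = 91.19%

Working values appear rounded to 4 significant digits between the steps; all internal work maintains full float precision all the way through — every reported number takes a single rounding — derived quantities, including five oxide percentages, the yield, totals, ignition loss, net glass mass, are rebuilt from the batch weights at 69.33 kg of glass at exact precision as set out in the problem or answer text.
Each material's LOI contribution:
  aragonite sand: 1.571 × 0.4458 = 0.7004 kg
  strontium carbonate: 10.70 × 0.3007 = 3.217 kg
  zircon sand: 7.889 × 0.001000 = 0.007889 kg
  witherite: 11.72 × 0.2252 = 2.639 kg
  CaSiO3: 44.15 × 0.003000 = 0.1325 kg
Total LOI = 6.698 kg
Glass = batch − LOI = 76.03 − 6.698 = 69.33 kg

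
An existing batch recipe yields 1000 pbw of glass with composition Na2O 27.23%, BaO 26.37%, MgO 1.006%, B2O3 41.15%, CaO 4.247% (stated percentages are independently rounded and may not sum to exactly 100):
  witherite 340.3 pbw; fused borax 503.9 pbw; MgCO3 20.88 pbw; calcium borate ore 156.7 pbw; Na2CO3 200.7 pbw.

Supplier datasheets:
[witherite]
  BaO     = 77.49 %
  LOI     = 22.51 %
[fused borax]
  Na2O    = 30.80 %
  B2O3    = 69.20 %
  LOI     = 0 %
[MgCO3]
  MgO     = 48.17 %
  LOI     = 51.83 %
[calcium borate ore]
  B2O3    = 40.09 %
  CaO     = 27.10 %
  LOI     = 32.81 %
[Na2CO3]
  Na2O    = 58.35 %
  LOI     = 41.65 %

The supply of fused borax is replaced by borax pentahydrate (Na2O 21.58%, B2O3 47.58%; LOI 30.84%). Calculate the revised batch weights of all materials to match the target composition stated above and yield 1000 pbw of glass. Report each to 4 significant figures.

Values along the way appear rounded to four significant figures alongside each step. All arithmetic keeps exact precision in every operation — each reported result sees exactly one rounding. The derived quantities, including totals, ignition loss, net glass mass, five oxide percentages, yield, are carried using the weight values for 1000 pbw of glass in exact precision as given in the question or the answer.
The oxide mass targets at 1000 pbw glass:
  Na2O: 27.23% × 1000 = 272.3 pbw
  BaO: 26.37% × 1000 = 263.7 pbw
  MgO: 1.006% × 1000 = 10.06 pbw
  B2O3: 41.15% × 1000 = 411.5 pbw
  CaO: 4.247% × 1000 = 42.47 pbw
Balance tally, oxide-wise, given the weights on record, versus the basis set out (each sum matches its target mass exact up to rounding of places):
  Na2O: 732.8·0.2158 + 195.6·0.5835 = 272.3 pbw (target 272.3 pbw)
  BaO: 340.3·0.7749 = 263.7 pbw (target 263.7 pbw)
  MgO: 20.88·0.4817 = 10.06 pbw (target 10.06 pbw)
  B2O3: 732.8·0.4758 + 156.7·0.4009 = 411.5 pbw (target 411.5 pbw)
  CaO: 156.7·0.2710 = 42.47 pbw (target 42.47 pbw)
The glass-mass cross-check: Σ batch − LOI loss = 1000 pbw (per-oxide target masses sum to 1000 pbw; against the stated basis, 1000 pbw — any gap is answer rounding).
Batch total: Σ batch = 1446 pbw; loss to ignition Σ batch·LOI = 446.3 pbw; glass ÷ batch gives a yield of 69.14%.

Revised batch per 1000 pbw glass:
  witherite: 340.3 pbw
  borax pentahydrate: 732.8 pbw
  MgCO3: 20.88 pbw
  calcium borate ore: 156.7 pbw
  Na2CO3: 195.6 pbw
Total batch = 1446 pbw; LOI loss = 446.3 pbw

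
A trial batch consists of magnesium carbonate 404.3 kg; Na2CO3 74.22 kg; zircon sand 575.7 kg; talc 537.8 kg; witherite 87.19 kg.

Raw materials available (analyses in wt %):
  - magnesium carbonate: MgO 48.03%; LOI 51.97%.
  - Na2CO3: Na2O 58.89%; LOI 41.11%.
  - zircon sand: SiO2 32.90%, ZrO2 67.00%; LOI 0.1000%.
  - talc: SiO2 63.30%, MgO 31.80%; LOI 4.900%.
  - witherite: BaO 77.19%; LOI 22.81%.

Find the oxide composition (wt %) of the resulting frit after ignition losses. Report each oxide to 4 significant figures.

The working math holds full precision at all times; rounding to four significant figures governs every intermediate as shown — each reported figure takes exactly one rounding; derived quantities, including LOI, net glass mass, five oxide percentages, the yield, totals, are re-derived from the batch weights on 1392 kg of glass in exact precision as written in the problem or the answer.
Delivered oxide masses:
  BaO: 87.19·0.7719 = 67.30 kg
  SiO2: 575.7·0.3290 + 537.8·0.6330 = 529.8 kg
  MgO: 404.3·0.4803 + 537.8·0.3180 = 365.2 kg
  Na2O: 74.22·0.5889 = 43.71 kg
  ZrO2: 575.7·0.6700 = 385.7 kg
LOI: 404.3·0.5197 + 74.22·0.4111 + 575.7·0.001000 + 537.8·0.04900 + 87.19·0.2281 = 287.4 kg
Glass = total batch minus LOI = 1679 − 287.4 = 1392 kg (equal to the oxide-mass sum)
each wt % is 100 × oxide ÷ glass

Glass mass = 1392 kg (batch 1679 − LOI 287.4).
Composition: BaO 4.836%, SiO2 38.07%, MgO 26.24%, Na2O 3.140%, ZrO2 27.71%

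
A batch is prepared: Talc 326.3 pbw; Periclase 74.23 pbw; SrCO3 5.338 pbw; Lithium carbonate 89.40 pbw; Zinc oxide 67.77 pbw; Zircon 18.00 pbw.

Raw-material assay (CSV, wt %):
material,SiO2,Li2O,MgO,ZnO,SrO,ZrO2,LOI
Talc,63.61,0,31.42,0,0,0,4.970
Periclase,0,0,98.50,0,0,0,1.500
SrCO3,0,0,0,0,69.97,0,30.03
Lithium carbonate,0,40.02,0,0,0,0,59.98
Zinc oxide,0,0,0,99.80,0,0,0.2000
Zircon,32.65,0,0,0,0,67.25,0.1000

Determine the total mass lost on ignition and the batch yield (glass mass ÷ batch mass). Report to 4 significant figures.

Each numeric step runs at full float precision throughout. Working values appear (rounded to four significant digits) alongside each step; each reported result sees exactly one rounding. The derived quantities, which include the yield, the totals, ignition loss, the six compositions, net glass mass, are computed at full precision, as set out in the question or the answer, using the weight values at 508.3 pbw of glass.
Ignition loss by material:
  Talc: 326.3 × 0.04970 = 16.22 pbw
  Periclase: 74.23 × 0.01500 = 1.113 pbw
  SrCO3: 5.338 × 0.3003 = 1.603 pbw
  Lithium carbonate: 89.40 × 0.5998 = 53.62 pbw
  Zinc oxide: 67.77 × 0.002000 = 0.1355 pbw
  Zircon: 18.00 × 0.001000 = 0.01800 pbw
Total LOI = 72.71 pbw
Glass = batch − LOI = 581.0 − 72.71 = 508.3 pbw

LOI loss = 72.71 pbw; glass = 508.3 pbw; yield = 87.49%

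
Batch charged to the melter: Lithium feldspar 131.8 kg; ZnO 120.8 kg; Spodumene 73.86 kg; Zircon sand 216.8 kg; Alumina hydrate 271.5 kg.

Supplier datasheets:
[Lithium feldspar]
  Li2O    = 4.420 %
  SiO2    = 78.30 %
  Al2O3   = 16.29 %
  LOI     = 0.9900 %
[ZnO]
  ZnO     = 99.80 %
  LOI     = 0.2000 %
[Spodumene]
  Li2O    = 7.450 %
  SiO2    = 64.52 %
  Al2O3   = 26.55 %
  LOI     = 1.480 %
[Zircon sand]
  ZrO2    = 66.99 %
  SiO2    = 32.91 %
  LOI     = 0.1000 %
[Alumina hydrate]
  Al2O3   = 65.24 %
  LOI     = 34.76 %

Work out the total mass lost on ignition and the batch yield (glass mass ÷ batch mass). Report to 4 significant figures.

LOI loss = 97.23 kg; glass = 717.5 kg; yield = 88.07%

Each numeric step maintains exact precision all the way through; mid-chain values are shown (rounded to four significant figures) within the worked lines; every reported value is rounded once only — all derived quantities are computed using the weight values on 717.5 kg of glass at full precision (yield, the five compositions, ignition loss, totals, glass mass), as set out in either problem or answer.
Loss on ignition, line by line:
  Lithium feldspar: 131.8 × 0.009900 = 1.305 kg
  ZnO: 120.8 × 0.002000 = 0.2416 kg
  Spodumene: 73.86 × 0.01480 = 1.093 kg
  Zircon sand: 216.8 × 0.001000 = 0.2168 kg
  Alumina hydrate: 271.5 × 0.3476 = 94.37 kg
Total LOI = 97.23 kg
Glass = batch − LOI = 814.8 − 97.23 = 717.5 kg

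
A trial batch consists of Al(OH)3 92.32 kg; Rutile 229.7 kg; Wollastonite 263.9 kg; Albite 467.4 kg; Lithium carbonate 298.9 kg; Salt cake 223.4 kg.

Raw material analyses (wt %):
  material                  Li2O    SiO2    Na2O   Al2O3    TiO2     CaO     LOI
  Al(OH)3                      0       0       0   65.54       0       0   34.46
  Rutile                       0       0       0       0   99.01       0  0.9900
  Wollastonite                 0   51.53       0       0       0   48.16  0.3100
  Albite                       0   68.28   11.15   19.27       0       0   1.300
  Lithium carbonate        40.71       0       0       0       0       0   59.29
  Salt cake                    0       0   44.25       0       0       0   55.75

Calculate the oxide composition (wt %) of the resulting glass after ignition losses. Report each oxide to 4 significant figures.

Glass mass = 1233 kg (batch 1576 − LOI 342.7).
Composition: Li2O 9.870%, SiO2 36.92%, Na2O 12.25%, Al2O3 12.21%, TiO2 18.45%, CaO 10.31%

Mid-chain values are shown rounded to four significant digits when written out. Every computation runs at exact precision in every operation — a single rounding produces every reported value — the derived quantities (LOI, the totals, six oxide percentages, yield, net glass mass) are rebuilt in exact precision from the batch weights for 1233 kg of glass exactly as printed in problem or answer.
Oxide-by-oxide delivered mass:
  Li2O: 298.9·0.4071 = 121.7 kg
  SiO2: 263.9·0.5153 + 467.4·0.6828 = 455.1 kg
  Na2O: 467.4·0.1115 + 223.4·0.4425 = 151.0 kg
  Al2O3: 92.32·0.6554 + 467.4·0.1927 = 150.6 kg
  TiO2: 229.7·0.9901 = 227.4 kg
  CaO: 263.9·0.4816 = 127.1 kg
LOI: 92.32·0.3446 + 229.7·0.009900 + 263.9·0.003100 + 467.4·0.01300 + 298.9·0.5929 + 223.4·0.5575 = 342.7 kg
Resulting glass, batch − LOI: 1576 − 342.7 = 1233 kg (the oxide masses sum to this)
oxide / glass × 100 gives the wt %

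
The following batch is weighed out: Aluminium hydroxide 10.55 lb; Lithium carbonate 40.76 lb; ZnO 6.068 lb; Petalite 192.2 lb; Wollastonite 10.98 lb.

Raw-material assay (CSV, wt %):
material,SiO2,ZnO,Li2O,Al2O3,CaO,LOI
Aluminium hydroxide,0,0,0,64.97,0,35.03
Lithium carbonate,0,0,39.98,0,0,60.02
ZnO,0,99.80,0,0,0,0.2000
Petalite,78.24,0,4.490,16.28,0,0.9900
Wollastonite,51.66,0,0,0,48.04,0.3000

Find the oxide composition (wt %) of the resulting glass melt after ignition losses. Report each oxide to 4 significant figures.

Glass mass = 230.5 lb (batch 260.6 − LOI 30.11).
Composition: SiO2 67.72%, ZnO 2.628%, Li2O 10.82%, Al2O3 16.55%, CaO 2.289%

The intermediate values appear rounded off to 4 significant figures as written — every computation maintains exact precision through the solve — each reported number takes exactly one rounding; the derived quantities are re-derived using the weight values per 230.5 lb of glass at full precision (LOI, the totals, five oxide percentages, the yield, net glass mass), exactly as printed in the problem or answer text.
Oxide masses out of the charge:
  SiO2: 192.2·0.7824 + 10.98·0.5166 = 156.0 lb
  ZnO: 6.068·0.9980 = 6.056 lb
  Li2O: 40.76·0.3998 + 192.2·0.04490 = 24.93 lb
  Al2O3: 10.55·0.6497 + 192.2·0.1628 = 38.14 lb
  CaO: 10.98·0.4804 = 5.275 lb
LOI: 10.55·0.3503 + 40.76·0.6002 + 6.068·0.002000 + 192.2·0.009900 + 10.98·0.003000 = 30.11 lb
The glass mass, total less LOI, = 260.6 − 30.11 = 230.5 lb (consistent with Σ oxide mass)
each oxide over glass, ×100, is wt %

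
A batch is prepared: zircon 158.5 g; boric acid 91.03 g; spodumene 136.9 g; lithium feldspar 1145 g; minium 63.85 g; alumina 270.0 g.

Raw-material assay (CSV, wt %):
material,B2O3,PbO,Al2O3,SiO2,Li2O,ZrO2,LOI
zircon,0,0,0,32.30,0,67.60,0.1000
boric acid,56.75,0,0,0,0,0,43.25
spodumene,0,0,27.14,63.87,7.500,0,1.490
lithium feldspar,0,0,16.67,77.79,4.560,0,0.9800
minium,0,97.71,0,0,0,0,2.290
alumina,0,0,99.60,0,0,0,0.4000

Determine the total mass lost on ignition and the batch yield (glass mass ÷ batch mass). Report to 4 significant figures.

Mid-chain values appear (rounded to four significant figures) in the working. All arithmetic carries full float precision from start to finish. Every reported number undergoes a single rounding. All derived quantities (ignition loss, the six compositions, the totals, glass mass, the yield) are carried at full precision from the weighed amounts for 1810 g of glass exactly as printed in the question or the answer.
Loss on ignition, line by line:
  zircon: 158.5 × 0.001000 = 0.1585 g
  boric acid: 91.03 × 0.4325 = 39.37 g
  spodumene: 136.9 × 0.01490 = 2.040 g
  lithium feldspar: 1145 × 0.009800 = 11.22 g
  minium: 63.85 × 0.02290 = 1.462 g
  alumina: 270.0 × 0.004000 = 1.080 g
Total LOI = 55.33 g
Glass = batch − LOI = 1865 − 55.33 = 1810 g

LOI loss = 55.33 g; glass = 1810 g; yield = 97.03%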